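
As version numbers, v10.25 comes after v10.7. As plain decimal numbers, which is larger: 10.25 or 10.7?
10.7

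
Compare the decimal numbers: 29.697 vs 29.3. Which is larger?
29.697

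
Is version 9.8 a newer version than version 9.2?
Yes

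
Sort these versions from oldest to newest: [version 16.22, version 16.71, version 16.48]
[version 16.22, version 16.48, version 16.71]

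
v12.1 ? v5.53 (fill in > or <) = >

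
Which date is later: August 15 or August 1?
August 15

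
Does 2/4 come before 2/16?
Yes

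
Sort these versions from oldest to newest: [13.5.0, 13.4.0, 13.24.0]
[13.4.0, 13.5.0, 13.24.0]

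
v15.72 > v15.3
True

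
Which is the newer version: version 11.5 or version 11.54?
version 11.54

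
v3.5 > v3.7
False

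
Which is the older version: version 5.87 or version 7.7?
version 5.87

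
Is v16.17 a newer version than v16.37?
No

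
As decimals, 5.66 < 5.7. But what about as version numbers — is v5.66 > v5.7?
True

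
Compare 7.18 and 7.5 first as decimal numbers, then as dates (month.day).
As decimals: 7.18 < 7.5. As dates: 7/18 is later than 7/5 (day 18 > day 5).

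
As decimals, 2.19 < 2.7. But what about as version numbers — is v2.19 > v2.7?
True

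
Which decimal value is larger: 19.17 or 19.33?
19.33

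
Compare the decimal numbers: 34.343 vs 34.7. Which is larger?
34.7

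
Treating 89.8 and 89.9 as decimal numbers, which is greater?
89.9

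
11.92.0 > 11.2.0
True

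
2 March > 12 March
False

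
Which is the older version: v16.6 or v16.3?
v16.3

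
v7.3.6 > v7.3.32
False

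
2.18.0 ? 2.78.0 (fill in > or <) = <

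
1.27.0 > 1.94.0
False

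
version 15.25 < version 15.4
False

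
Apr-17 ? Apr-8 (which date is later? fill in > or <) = >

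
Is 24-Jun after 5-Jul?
No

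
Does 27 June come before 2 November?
Yes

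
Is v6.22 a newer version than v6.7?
Yes. Version numbers are compared segment by segment as integers, not as decimals: minor version 22 > 7, so v6.22 > v6.7 (even though the decimal 6.22 < 6.7).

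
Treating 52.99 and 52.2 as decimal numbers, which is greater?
52.99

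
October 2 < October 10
True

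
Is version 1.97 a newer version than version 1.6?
Yes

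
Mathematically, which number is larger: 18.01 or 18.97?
18.97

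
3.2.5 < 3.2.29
True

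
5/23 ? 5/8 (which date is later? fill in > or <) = >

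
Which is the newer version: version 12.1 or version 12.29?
version 12.29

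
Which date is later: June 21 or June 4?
June 21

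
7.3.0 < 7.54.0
True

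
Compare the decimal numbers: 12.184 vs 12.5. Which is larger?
12.5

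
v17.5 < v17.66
True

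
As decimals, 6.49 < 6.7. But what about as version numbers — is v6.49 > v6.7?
True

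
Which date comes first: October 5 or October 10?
October 5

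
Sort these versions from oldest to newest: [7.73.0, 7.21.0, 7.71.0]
[7.21.0, 7.71.0, 7.73.0]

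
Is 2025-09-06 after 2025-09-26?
No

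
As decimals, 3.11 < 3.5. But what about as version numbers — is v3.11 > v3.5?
True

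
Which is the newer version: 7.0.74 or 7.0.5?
7.0.74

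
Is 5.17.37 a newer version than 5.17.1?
Yes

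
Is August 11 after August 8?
Yes. Day 11 comes after day 8 in August — this is a date comparison, not a decimal one (the decimal 8.11 would be smaller than 8.8).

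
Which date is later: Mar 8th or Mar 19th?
Mar 19th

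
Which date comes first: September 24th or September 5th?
September 5th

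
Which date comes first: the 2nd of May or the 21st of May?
the 2nd of May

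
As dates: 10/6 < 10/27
True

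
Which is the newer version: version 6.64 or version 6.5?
version 6.64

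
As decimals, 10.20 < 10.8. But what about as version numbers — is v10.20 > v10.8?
True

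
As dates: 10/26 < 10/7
False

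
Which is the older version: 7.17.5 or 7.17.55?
7.17.5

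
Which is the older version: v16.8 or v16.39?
v16.8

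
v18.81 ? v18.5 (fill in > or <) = >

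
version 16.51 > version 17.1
False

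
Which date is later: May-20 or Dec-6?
Dec-6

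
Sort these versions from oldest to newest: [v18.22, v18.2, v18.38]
[v18.2, v18.22, v18.38]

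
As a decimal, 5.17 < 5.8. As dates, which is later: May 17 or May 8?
May 17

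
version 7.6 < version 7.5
False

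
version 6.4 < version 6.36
True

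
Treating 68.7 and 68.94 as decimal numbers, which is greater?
68.94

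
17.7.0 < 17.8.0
True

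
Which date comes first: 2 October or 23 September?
23 September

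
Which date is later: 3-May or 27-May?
27-May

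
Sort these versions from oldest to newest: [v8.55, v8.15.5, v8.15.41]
[v8.15.5, v8.15.41, v8.55]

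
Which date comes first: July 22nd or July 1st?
July 1st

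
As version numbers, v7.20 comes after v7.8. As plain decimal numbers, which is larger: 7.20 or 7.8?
7.8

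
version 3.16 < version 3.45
True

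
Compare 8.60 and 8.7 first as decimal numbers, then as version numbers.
As decimals: 8.60 < 8.7. As versions: v8.60 > v8.7 (minor version 60 > 7).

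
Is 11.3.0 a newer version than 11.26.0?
No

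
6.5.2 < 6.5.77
True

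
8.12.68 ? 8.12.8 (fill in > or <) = >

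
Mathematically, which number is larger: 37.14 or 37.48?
37.48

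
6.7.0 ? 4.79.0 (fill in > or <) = >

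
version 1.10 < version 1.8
False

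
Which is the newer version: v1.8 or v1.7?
v1.8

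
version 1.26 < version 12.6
True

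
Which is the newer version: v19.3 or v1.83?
v19.3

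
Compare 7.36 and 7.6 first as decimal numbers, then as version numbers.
As decimals: 7.36 < 7.6. As versions: v7.36 > v7.6 (minor version 36 > 6).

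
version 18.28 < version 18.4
False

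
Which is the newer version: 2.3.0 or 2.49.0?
2.49.0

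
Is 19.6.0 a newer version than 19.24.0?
No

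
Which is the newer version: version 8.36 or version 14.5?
version 14.5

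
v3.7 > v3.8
False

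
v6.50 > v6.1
True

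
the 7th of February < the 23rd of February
True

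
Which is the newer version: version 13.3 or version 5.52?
version 13.3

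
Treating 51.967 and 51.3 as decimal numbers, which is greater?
51.967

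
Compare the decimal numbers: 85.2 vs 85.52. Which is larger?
85.52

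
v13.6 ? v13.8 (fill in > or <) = <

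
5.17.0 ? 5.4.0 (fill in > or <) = >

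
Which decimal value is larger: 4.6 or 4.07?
4.6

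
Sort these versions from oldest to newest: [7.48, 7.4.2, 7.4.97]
[7.4.2, 7.4.97, 7.48]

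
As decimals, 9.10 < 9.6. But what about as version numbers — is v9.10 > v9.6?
True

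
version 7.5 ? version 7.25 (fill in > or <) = <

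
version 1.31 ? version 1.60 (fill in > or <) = <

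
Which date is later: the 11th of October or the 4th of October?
the 11th of October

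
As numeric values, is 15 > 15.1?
False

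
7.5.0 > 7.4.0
True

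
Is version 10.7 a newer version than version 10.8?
No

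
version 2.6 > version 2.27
False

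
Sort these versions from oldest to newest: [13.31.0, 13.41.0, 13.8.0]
[13.8.0, 13.31.0, 13.41.0]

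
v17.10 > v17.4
True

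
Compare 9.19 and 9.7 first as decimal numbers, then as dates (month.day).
As decimals: 9.19 < 9.7. As dates: 9/19 is later than 9/7 (day 19 > day 7).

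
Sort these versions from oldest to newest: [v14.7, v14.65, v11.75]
[v11.75, v14.7, v14.65]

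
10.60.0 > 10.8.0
True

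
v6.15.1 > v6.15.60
False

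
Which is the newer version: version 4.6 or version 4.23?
version 4.23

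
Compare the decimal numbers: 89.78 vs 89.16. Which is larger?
89.78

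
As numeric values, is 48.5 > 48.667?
False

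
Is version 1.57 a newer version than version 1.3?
Yes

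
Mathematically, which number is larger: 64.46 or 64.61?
64.61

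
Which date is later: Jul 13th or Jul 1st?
Jul 13th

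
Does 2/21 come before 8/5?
Yes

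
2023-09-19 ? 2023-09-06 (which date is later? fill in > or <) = >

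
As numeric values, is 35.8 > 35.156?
True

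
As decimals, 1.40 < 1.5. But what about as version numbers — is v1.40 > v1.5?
True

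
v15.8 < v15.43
True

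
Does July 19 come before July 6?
No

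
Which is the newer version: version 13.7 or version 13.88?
version 13.88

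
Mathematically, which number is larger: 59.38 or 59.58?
59.58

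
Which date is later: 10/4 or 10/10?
10/10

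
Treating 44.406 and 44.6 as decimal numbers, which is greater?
44.6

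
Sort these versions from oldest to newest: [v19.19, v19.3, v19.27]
[v19.3, v19.19, v19.27]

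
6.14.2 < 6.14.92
True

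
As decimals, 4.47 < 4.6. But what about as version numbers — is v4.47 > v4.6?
True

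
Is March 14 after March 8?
Yes. Day 14 comes after day 8 in March — this is a date comparison, not a decimal one (the decimal 3.14 would be smaller than 3.8).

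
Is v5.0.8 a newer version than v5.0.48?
No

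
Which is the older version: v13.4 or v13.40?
v13.4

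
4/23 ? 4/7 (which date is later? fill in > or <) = >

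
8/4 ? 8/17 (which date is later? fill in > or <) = <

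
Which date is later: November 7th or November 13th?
November 13th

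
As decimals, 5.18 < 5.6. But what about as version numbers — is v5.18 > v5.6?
True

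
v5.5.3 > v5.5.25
False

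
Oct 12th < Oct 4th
False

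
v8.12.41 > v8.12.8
True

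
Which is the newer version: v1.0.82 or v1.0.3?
v1.0.82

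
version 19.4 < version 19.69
True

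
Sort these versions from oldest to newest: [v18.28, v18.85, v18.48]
[v18.28, v18.48, v18.85]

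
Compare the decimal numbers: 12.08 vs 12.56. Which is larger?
12.56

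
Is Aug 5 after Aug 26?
No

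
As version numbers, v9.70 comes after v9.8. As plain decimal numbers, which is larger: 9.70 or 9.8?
9.8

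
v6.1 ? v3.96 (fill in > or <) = >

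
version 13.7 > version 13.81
False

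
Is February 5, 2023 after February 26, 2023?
No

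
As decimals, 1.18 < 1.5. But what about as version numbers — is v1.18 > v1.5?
True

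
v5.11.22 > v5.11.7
True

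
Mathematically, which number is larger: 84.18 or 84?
84.18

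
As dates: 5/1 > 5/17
False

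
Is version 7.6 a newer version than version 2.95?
Yes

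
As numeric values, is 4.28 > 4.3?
False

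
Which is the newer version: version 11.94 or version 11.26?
version 11.94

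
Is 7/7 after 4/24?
Yes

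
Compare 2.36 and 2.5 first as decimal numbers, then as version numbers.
As decimals: 2.36 < 2.5. As versions: v2.36 > v2.5 (minor version 36 > 5).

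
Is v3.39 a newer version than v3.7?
Yes. Version numbers are compared segment by segment as integers, not as decimals: minor version 39 > 7, so v3.39 > v3.7 (even though the decimal 3.39 < 3.7).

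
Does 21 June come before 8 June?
No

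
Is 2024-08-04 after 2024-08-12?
No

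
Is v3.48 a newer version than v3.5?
Yes. Version numbers are compared segment by segment as integers, not as decimals: minor version 48 > 5, so v3.48 > v3.5 (even though the decimal 3.48 < 3.5).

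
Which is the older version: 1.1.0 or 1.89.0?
1.1.0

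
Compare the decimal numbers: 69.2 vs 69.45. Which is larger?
69.45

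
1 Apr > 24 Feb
True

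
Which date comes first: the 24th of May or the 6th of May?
the 6th of May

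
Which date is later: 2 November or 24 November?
24 November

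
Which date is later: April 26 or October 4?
October 4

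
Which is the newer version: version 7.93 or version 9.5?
version 9.5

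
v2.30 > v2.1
True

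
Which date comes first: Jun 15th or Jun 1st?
Jun 1st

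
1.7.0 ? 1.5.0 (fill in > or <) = >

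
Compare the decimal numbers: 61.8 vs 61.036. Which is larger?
61.8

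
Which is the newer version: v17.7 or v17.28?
v17.28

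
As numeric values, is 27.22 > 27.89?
False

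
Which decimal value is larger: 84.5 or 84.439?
84.5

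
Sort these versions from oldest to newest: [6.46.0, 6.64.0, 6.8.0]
[6.8.0, 6.46.0, 6.64.0]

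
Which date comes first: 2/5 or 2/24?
2/5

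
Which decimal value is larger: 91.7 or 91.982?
91.982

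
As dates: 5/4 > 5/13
False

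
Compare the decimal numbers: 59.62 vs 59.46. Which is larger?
59.62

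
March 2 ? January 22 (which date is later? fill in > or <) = >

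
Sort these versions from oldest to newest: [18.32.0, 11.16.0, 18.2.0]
[11.16.0, 18.2.0, 18.32.0]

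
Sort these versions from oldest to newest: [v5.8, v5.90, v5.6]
[v5.6, v5.8, v5.90]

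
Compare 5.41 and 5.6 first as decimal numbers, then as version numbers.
As decimals: 5.41 < 5.6. As versions: v5.41 > v5.6 (minor version 41 > 6).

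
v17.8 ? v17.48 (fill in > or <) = <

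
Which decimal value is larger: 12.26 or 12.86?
12.86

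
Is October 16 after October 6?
Yes. Day 16 comes after day 6 in October — this is a date comparison, not a decimal one (the decimal 10.16 would be smaller than 10.6).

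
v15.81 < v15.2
False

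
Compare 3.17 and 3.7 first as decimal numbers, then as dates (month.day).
As decimals: 3.17 < 3.7. As dates: 3/17 is later than 3/7 (day 17 > day 7).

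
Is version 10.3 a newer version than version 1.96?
Yes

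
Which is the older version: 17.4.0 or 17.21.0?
17.4.0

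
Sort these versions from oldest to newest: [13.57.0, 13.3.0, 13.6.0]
[13.3.0, 13.6.0, 13.57.0]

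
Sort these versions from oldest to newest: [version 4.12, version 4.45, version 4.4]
[version 4.4, version 4.12, version 4.45]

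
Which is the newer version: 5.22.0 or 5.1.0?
5.22.0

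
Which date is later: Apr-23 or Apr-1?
Apr-23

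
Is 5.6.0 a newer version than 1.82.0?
Yes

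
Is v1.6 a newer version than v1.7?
No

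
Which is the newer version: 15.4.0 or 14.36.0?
15.4.0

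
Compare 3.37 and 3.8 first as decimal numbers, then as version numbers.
As decimals: 3.37 < 3.8. As versions: v3.37 > v3.8 (minor version 37 > 8).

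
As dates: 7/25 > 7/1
True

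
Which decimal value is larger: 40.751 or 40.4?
40.751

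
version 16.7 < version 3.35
False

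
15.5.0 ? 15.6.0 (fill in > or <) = <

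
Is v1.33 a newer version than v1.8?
Yes. Version numbers are compared segment by segment as integers, not as decimals: minor version 33 > 8, so v1.33 > v1.8 (even though the decimal 1.33 < 1.8).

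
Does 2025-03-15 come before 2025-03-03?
No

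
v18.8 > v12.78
True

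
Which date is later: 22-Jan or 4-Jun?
4-Jun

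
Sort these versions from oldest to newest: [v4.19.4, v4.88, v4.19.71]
[v4.19.4, v4.19.71, v4.88]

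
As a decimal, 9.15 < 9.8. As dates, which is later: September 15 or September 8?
September 15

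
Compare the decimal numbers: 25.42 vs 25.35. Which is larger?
25.42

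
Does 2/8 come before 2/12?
Yes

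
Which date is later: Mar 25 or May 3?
May 3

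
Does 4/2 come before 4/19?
Yes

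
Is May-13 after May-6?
Yes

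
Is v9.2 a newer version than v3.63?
Yes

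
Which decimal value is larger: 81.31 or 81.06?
81.31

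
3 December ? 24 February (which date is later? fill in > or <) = >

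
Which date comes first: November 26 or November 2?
November 2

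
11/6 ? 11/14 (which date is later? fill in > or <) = <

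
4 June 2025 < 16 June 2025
True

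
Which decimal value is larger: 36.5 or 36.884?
36.884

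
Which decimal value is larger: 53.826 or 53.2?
53.826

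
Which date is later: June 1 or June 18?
June 18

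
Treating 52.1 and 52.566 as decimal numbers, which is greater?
52.566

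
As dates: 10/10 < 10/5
False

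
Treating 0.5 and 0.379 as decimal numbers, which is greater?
0.5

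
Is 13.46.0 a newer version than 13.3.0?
Yes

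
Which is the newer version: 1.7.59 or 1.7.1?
1.7.59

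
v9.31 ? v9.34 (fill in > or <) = <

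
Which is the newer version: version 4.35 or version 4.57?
version 4.57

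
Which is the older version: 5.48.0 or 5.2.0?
5.2.0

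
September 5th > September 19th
False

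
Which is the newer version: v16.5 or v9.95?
v16.5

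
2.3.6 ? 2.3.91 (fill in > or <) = <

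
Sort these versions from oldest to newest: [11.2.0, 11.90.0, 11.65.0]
[11.2.0, 11.65.0, 11.90.0]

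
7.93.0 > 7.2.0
True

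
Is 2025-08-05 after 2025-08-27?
No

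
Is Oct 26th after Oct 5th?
Yes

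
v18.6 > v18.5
True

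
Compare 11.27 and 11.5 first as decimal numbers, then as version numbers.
As decimals: 11.27 < 11.5. As versions: v11.27 > v11.5 (minor version 27 > 5).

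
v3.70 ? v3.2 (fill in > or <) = >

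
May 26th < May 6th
False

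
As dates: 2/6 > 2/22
False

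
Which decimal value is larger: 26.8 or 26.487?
26.8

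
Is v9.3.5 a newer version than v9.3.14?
No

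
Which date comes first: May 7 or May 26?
May 7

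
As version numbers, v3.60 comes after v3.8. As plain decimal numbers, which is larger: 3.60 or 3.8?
3.8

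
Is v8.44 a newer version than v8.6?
Yes. Version numbers are compared segment by segment as integers, not as decimals: minor version 44 > 6, so v8.44 > v8.6 (even though the decimal 8.44 < 8.6).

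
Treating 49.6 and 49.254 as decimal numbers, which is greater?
49.6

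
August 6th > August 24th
False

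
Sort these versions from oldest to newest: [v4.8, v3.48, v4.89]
[v3.48, v4.8, v4.89]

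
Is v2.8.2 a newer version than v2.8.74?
No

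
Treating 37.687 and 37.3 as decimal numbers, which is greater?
37.687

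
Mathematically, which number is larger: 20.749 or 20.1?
20.749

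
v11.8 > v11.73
False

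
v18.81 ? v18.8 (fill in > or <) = >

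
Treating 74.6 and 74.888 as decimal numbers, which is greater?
74.888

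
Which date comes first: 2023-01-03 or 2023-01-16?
2023-01-03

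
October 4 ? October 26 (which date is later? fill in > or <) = <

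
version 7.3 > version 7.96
False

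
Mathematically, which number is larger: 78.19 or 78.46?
78.46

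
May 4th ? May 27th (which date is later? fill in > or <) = <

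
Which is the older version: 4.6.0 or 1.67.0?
1.67.0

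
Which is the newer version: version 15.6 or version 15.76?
version 15.76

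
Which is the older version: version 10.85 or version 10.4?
version 10.4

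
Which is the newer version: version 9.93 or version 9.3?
version 9.93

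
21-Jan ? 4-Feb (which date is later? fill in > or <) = <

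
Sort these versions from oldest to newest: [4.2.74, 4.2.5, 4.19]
[4.2.5, 4.2.74, 4.19]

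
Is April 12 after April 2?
Yes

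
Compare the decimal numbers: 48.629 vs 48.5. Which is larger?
48.629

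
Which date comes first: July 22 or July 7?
July 7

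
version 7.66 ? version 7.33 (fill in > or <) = >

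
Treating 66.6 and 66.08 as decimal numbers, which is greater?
66.6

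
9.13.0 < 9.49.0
True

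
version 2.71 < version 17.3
True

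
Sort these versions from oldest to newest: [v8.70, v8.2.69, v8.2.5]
[v8.2.5, v8.2.69, v8.70]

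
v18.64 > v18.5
True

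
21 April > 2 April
True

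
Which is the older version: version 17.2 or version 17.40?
version 17.2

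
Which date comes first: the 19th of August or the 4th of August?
the 4th of August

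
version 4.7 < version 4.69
True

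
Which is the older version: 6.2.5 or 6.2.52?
6.2.5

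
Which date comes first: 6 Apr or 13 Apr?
6 Apr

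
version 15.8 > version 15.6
True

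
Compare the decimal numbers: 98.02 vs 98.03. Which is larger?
98.03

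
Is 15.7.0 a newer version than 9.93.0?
Yes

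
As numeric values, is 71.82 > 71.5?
True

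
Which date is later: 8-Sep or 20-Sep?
20-Sep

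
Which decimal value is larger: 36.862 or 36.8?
36.862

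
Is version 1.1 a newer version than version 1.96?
No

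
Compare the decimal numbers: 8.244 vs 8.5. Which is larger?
8.5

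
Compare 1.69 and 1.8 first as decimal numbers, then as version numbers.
As decimals: 1.69 < 1.8. As versions: v1.69 > v1.8 (minor version 69 > 8).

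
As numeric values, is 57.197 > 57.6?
False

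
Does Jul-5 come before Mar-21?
No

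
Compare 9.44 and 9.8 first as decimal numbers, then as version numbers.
As decimals: 9.44 < 9.8. As versions: v9.44 > v9.8 (minor version 44 > 8).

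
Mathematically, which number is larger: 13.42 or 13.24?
13.42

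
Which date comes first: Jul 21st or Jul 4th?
Jul 4th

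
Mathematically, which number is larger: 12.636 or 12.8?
12.8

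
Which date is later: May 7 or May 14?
May 14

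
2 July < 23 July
True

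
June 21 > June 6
True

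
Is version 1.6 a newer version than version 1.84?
No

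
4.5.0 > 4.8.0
False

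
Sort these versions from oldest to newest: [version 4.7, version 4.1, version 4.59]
[version 4.1, version 4.7, version 4.59]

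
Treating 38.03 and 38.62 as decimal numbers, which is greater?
38.62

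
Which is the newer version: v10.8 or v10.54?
v10.54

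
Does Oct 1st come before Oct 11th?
Yes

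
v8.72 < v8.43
False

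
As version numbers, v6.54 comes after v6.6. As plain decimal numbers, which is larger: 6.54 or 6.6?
6.6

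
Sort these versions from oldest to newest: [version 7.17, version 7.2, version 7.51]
[version 7.2, version 7.17, version 7.51]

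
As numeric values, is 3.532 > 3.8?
False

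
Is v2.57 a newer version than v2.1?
Yes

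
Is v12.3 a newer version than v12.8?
No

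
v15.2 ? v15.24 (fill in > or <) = <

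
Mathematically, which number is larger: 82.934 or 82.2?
82.934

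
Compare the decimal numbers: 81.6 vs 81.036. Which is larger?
81.6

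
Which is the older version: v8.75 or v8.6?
v8.6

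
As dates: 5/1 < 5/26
True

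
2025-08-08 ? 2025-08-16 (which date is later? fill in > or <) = <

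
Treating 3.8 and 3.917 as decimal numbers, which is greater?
3.917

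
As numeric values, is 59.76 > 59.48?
True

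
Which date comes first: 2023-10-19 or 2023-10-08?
2023-10-08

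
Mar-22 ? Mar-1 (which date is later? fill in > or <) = >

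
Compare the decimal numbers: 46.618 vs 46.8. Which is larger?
46.8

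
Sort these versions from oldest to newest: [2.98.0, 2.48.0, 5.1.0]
[2.48.0, 2.98.0, 5.1.0]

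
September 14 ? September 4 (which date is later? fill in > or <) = >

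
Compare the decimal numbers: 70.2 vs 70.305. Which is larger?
70.305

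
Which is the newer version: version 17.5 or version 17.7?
version 17.7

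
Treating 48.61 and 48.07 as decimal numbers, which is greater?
48.61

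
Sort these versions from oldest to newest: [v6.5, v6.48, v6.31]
[v6.5, v6.31, v6.48]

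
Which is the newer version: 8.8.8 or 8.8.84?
8.8.84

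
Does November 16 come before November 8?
No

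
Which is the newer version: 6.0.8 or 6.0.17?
6.0.17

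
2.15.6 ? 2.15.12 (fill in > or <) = <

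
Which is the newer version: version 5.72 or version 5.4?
version 5.72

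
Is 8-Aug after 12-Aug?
No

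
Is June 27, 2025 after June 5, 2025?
Yes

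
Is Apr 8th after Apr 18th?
No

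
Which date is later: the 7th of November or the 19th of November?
the 19th of November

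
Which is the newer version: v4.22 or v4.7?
v4.22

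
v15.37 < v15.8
False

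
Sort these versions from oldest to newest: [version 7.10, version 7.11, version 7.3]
[version 7.3, version 7.10, version 7.11]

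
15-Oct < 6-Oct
False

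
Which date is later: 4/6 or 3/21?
4/6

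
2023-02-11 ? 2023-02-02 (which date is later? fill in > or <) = >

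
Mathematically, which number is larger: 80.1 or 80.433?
80.433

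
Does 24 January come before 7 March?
Yes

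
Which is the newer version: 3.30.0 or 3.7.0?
3.30.0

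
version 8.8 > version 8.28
False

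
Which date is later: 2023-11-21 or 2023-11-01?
2023-11-21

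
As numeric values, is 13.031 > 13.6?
False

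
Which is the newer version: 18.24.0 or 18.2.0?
18.24.0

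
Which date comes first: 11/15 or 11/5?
11/5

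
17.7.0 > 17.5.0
True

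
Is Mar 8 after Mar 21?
No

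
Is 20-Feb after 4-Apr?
No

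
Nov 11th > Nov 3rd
True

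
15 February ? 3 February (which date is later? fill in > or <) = >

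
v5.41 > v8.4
False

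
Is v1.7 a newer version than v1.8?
No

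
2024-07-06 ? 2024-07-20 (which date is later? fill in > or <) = <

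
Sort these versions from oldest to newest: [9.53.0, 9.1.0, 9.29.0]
[9.1.0, 9.29.0, 9.53.0]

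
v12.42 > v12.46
False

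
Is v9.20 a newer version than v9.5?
Yes. Version numbers are compared segment by segment as integers, not as decimals: minor version 20 > 5, so v9.20 > v9.5 (even though the decimal 9.20 < 9.5).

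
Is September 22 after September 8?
Yes. Day 22 comes after day 8 in September — this is a date comparison, not a decimal one (the decimal 9.22 would be smaller than 9.8).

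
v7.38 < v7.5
False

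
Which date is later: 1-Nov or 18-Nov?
18-Nov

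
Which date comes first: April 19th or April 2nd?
April 2nd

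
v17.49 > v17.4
True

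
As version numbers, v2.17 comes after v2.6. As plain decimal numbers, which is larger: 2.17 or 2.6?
2.6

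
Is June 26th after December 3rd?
No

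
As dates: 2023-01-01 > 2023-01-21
False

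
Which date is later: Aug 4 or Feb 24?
Aug 4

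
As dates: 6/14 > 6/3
True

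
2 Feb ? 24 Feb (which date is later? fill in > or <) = <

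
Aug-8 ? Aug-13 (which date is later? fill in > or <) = <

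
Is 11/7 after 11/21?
No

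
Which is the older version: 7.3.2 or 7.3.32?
7.3.2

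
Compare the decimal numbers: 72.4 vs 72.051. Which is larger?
72.4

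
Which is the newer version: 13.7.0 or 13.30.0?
13.30.0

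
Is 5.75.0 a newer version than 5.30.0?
Yes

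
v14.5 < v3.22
False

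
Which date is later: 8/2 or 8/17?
8/17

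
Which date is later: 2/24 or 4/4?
4/4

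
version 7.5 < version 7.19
True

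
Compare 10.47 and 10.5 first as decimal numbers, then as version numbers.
As decimals: 10.47 < 10.5. As versions: v10.47 > v10.5 (minor version 47 > 5).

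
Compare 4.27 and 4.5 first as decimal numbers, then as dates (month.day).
As decimals: 4.27 < 4.5. As dates: 4/27 is later than 4/5 (day 27 > day 5).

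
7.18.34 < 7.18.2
False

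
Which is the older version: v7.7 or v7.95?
v7.7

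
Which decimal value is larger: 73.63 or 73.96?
73.96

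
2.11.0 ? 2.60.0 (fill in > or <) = <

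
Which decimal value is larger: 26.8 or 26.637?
26.8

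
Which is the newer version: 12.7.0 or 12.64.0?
12.64.0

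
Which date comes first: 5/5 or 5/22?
5/5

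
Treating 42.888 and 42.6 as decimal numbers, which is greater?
42.888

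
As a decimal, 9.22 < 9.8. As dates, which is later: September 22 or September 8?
September 22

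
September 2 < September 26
True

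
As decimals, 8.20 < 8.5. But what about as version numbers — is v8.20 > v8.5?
True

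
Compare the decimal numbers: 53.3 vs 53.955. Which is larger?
53.955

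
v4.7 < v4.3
False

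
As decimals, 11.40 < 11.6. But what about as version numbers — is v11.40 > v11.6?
True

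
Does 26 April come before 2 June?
Yes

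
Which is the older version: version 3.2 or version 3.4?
version 3.2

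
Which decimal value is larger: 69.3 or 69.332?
69.332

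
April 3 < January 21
False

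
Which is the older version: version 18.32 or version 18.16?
version 18.16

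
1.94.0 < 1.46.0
False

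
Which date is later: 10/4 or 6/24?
10/4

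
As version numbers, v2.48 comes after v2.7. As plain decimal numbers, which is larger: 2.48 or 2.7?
2.7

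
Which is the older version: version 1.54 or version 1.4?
version 1.4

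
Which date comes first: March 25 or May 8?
March 25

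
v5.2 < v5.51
True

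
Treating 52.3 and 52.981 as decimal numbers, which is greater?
52.981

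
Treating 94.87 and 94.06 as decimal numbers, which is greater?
94.87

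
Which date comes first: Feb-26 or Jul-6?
Feb-26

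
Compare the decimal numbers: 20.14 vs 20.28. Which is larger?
20.28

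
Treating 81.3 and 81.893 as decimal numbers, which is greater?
81.893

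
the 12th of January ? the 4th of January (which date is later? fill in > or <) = >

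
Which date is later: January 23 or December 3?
December 3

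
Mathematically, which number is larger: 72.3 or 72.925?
72.925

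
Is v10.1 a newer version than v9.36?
Yes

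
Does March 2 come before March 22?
Yes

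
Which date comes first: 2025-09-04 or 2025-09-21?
2025-09-04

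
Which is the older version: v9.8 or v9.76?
v9.8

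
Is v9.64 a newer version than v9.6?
Yes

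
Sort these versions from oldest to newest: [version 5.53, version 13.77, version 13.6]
[version 5.53, version 13.6, version 13.77]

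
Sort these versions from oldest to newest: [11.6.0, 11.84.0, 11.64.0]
[11.6.0, 11.64.0, 11.84.0]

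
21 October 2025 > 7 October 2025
True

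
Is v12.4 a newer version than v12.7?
No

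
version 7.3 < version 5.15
False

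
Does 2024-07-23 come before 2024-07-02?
No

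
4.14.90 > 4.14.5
True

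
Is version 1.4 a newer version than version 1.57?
No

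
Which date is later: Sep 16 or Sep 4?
Sep 16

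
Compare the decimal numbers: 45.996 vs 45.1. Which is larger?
45.996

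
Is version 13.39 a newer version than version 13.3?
Yes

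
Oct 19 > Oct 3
True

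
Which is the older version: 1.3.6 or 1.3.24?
1.3.6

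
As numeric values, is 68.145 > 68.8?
False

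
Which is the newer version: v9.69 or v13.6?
v13.6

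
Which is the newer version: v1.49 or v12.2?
v12.2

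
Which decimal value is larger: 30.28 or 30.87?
30.87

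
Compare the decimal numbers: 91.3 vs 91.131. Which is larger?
91.3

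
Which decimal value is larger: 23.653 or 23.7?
23.7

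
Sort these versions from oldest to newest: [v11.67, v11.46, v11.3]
[v11.3, v11.46, v11.67]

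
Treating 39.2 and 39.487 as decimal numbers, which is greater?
39.487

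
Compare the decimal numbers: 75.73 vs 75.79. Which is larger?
75.79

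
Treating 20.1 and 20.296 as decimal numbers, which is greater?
20.296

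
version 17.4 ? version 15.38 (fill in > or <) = >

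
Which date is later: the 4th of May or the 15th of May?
the 15th of May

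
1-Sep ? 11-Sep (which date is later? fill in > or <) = <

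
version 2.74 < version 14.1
True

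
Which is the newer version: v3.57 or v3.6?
v3.57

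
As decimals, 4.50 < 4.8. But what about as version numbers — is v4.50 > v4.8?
True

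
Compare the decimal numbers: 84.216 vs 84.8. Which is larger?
84.8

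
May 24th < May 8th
False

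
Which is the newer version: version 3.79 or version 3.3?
version 3.79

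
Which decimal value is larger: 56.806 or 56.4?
56.806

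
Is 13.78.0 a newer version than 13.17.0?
Yes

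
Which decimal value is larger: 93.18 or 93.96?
93.96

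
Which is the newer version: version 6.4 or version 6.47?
version 6.47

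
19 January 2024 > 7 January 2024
True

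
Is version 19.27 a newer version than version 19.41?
No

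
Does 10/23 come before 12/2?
Yes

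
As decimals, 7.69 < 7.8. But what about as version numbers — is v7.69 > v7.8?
True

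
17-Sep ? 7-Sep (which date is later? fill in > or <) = >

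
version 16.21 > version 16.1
True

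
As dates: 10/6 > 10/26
False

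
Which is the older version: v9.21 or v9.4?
v9.4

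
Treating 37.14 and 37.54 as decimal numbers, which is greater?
37.54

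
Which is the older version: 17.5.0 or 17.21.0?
17.5.0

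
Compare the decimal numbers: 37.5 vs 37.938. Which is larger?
37.938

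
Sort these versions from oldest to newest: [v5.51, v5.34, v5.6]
[v5.6, v5.34, v5.51]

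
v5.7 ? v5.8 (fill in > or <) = <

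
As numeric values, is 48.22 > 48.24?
False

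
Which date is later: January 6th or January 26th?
January 26th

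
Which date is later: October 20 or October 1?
October 20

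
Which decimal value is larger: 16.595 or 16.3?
16.595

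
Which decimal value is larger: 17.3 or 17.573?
17.573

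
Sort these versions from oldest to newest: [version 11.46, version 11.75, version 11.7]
[version 11.7, version 11.46, version 11.75]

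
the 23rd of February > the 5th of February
True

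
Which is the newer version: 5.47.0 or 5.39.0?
5.47.0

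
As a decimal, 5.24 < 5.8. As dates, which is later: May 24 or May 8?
May 24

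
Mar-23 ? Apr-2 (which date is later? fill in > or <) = <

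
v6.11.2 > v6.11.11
False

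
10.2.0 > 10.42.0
False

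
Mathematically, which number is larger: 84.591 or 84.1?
84.591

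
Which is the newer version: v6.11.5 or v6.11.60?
v6.11.60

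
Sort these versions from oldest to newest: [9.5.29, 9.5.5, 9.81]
[9.5.5, 9.5.29, 9.81]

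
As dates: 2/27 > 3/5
False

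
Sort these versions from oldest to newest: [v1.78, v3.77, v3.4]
[v1.78, v3.4, v3.77]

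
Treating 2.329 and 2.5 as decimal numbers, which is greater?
2.5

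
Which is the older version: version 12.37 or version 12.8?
version 12.8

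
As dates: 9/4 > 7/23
True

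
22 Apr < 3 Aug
True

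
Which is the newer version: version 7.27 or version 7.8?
version 7.27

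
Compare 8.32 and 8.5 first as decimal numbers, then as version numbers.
As decimals: 8.32 < 8.5. As versions: v8.32 > v8.5 (minor version 32 > 5).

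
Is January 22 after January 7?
Yes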